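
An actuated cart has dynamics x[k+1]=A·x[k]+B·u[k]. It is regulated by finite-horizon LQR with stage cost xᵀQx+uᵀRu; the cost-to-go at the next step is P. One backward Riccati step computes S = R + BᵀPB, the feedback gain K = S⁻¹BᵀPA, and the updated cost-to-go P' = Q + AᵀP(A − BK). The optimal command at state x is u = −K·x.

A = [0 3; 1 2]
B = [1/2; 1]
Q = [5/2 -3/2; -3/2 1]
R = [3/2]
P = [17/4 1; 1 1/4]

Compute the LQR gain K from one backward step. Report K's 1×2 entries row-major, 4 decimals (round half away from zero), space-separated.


BᵀP = [3.1250 0.7500]
S = R + BᵀPB = [3/2] + [2.3125] = [3.8125]
BᵀPA = [0.7500 10.8750]
K = S⁻¹·BᵀPA = [0.1967 2.8525]
A−BK = [-0.0984 1.5738; 0.8033 -0.8525]
AᵀP(A−BK) = [0.1025 1.3607; 1.3607 20.2295]
P' = Q + AᵀP(A−BK) = [2.6025 -0.1393; -0.1393 21.2295]
tr(P') = 23.8320

0.1967 2.8525


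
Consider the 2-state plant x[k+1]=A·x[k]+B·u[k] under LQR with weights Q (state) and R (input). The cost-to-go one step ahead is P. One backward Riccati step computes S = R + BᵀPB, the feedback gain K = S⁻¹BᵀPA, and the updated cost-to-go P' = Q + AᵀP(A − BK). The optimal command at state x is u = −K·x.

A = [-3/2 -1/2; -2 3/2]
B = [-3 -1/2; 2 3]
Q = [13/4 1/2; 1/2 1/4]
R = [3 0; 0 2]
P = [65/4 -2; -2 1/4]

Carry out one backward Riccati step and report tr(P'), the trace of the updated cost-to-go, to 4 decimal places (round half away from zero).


BᵀP = [-52.7500 6.5000; -14.1250 1.7500]
S = R + BᵀPB = [3 0; 0 2] + [171.2500 45.8750; 45.8750 12.3125] = [174.2500 45.8750; 45.8750 14.3125]
BᵀPA = [66.1250 36.1250; 17.6875 9.6875]
K = S⁻¹·BᵀPA = [0.3467 0.1865; 0.1247 0.0791]
A−BK = [-0.3977 0.0990; -3.0674 0.8897]
AᵀP(A−BK) = [0.4344 0.2066; 0.2066 0.1217]
P' = Q + AᵀP(A−BK) = [3.6844 0.7066; 0.7066 0.3717]
tr(P') = 4.0561

4.0561


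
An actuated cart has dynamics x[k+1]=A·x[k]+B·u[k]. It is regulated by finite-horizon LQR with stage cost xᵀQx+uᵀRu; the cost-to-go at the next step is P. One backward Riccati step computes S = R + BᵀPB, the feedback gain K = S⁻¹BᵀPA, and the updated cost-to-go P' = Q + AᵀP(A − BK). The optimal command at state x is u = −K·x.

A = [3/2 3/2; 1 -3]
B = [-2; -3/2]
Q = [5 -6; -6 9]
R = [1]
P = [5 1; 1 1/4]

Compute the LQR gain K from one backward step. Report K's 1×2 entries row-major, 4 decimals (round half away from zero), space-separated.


BᵀP = [-11.5000 -2.3750]
S = R + BᵀPB = [1] + [26.5625] = [27.5625]
BᵀPA = [-19.6250 -10.1250]
K = S⁻¹·BᵀPA = [-0.7120 -0.3673]
A−BK = [0.0760 0.7653; -0.0680 -3.5510]
AᵀP(A−BK) = [0.5266 0.2908; 0.2908 0.7806]
P' = Q + AᵀP(A−BK) = [5.5266 -5.7092; -5.7092 9.7806]
tr(P') = 15.3073

-0.7120 -0.3673


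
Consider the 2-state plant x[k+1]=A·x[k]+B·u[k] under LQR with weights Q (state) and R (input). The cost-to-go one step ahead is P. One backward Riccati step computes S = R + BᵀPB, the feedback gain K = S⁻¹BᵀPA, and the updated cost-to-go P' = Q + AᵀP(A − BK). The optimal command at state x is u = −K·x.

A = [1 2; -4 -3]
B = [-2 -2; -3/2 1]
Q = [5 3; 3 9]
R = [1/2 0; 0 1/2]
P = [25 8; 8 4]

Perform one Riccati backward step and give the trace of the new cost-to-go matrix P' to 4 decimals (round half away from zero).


18.2067

BᵀP = [-62.0000 -22.0000; -42.0000 -12.0000]
S = R + BᵀPB = [1/2 0; 0 1/2] + [157.0000 102.0000; 102.0000 72.0000] = [157.5000 102.0000; 102.0000 72.5000]
BᵀPA = [26.0000 -58.0000; 6.0000 -48.0000]
K = S⁻¹·BᵀPA = [1.2545 0.6810; -1.6822 -1.6201]
A−BK = [0.1446 0.1217; -0.4361 -0.3585]
AᵀP(A−BK) = [2.4762 2.0158; 2.0158 1.7305]
P' = Q + AᵀP(A−BK) = [7.4762 5.0158; 5.0158 10.7305]
tr(P') = 18.2067


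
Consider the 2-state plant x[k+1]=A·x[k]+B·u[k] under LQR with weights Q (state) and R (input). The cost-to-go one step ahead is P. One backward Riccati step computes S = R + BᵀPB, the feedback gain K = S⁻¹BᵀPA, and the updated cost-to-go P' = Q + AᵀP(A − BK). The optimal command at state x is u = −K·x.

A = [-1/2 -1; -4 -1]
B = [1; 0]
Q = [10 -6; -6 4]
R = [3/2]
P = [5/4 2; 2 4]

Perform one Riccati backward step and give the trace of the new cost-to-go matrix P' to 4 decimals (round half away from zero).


64.6705

BᵀP = [1.2500 2.0000]
S = R + BᵀPB = [3/2] + [1.2500] = [2.7500]
BᵀPA = [-8.6250 -3.2500]
K = S⁻¹·BᵀPA = [-3.1364 -1.1818]
A−BK = [2.6364 0.1818; -4.0000 -1.0000]
AᵀP(A−BK) = [45.2614 15.4318; 15.4318 5.4091]
P' = Q + AᵀP(A−BK) = [55.2614 9.4318; 9.4318 9.4091]
tr(P') = 64.6705


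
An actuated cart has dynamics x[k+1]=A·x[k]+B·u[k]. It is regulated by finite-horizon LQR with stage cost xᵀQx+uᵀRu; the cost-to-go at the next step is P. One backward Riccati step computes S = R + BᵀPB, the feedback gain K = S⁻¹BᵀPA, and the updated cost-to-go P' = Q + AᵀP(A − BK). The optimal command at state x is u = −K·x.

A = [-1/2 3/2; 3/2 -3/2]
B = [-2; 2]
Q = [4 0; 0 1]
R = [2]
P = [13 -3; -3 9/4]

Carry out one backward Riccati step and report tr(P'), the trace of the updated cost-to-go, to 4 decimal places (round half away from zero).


BᵀP = [-32.0000 10.5000]
S = R + BᵀPB = [2] + [85.0000] = [87.0000]
BᵀPA = [31.7500 -63.7500]
K = S⁻¹·BᵀPA = [0.3649 -0.7328]
A−BK = [0.2299 0.0345; 0.7701 -0.0345]
AᵀP(A−BK) = [1.2256 -0.5474; -0.5474 1.0991]
P' = Q + AᵀP(A−BK) = [5.2256 -0.5474; -0.5474 2.0991]
tr(P') = 7.3247

7.3247


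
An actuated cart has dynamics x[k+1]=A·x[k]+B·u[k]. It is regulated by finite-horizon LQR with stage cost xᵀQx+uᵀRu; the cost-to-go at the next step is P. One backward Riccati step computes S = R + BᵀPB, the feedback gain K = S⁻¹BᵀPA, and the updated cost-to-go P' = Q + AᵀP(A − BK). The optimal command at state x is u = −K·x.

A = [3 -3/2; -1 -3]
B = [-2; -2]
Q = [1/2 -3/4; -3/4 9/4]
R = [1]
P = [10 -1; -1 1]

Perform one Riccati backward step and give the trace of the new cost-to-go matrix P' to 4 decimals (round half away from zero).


23.7365

BᵀP = [-18.0000 0.0000]
S = R + BᵀPB = [1] + [36.0000] = [37.0000]
BᵀPA = [-54.0000 27.0000]
K = S⁻¹·BᵀPA = [-1.4595 0.7297]
A−BK = [0.0811 -0.0405; -3.9189 -1.5405]
AᵀP(A−BK) = [18.1892 4.9054; 4.9054 2.7973]
P' = Q + AᵀP(A−BK) = [18.6892 4.1554; 4.1554 5.0473]
tr(P') = 23.7365


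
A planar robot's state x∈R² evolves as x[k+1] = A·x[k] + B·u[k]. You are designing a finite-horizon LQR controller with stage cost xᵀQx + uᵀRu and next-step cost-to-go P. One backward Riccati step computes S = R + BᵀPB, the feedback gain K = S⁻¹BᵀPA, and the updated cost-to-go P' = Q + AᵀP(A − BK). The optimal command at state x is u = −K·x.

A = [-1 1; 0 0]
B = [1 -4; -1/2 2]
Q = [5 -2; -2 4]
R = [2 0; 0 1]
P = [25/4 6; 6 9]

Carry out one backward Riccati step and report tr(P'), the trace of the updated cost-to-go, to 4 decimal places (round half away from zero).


13.2500

BᵀP = [3.2500 1.5000; -13.0000 -6.0000]
S = R + BᵀPB = [2 0; 0 1] + [2.5000 -10.0000; -10.0000 40.0000] = [4.5000 -10.0000; -10.0000 41.0000]
BᵀPA = [-3.2500 3.2500; 13.0000 -13.0000]
K = S⁻¹·BᵀPA = [-0.0385 0.0385; 0.3077 -0.3077]
A−BK = [0.2692 -0.2692; -0.6346 0.6346]
AᵀP(A−BK) = [2.1250 -2.1250; -2.1250 2.1250]
P' = Q + AᵀP(A−BK) = [7.1250 -4.1250; -4.1250 6.1250]
tr(P') = 13.2500


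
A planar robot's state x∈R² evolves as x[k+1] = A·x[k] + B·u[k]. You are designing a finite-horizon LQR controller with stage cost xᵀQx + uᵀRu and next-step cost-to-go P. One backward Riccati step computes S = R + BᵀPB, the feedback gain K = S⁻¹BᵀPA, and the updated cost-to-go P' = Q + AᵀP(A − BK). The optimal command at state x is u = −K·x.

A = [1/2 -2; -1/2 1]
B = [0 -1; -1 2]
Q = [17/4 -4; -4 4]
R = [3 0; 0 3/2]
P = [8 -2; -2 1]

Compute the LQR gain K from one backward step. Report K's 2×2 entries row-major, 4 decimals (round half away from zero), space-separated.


BᵀP = [2.0000 -1.0000; -12.0000 4.0000]
S = R + BᵀPB = [3 0; 0 3/2] + [1.0000 -4.0000; -4.0000 20.0000] = [4.0000 -4.0000; -4.0000 21.5000]
BᵀPA = [1.5000 -5.0000; -8.0000 28.0000]
K = S⁻¹·BᵀPA = [0.0036 0.0643; -0.3714 1.3143]
A−BK = [0.1286 -0.6857; 0.2464 -1.5643]
AᵀP(A−BK) = [0.2732 -1.0821; -1.0821 4.5214]
P' = Q + AᵀP(A−BK) = [4.5232 -5.0821; -5.0821 8.5214]
tr(P') = 13.0446

0.0036 0.0643 -0.3714 1.3143


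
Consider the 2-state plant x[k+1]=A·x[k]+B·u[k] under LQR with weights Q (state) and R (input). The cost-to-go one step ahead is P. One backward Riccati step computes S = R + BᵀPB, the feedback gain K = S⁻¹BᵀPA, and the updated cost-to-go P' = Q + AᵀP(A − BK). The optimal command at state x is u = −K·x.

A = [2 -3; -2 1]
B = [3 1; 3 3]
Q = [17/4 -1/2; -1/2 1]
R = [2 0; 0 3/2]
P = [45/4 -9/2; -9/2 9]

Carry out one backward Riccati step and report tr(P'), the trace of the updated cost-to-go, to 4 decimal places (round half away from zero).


BᵀP = [20.2500 13.5000; -2.2500 22.5000]
S = R + BᵀPB = [2 0; 0 3/2] + [101.2500 60.7500; 60.7500 65.2500] = [103.2500 60.7500; 60.7500 66.7500]
BᵀPA = [13.5000 -47.2500; -49.5000 29.2500]
K = S⁻¹·BᵀPA = [1.2208 -1.5402; -1.8526 1.8400]
A−BK = [0.1902 -0.2193; -0.1045 0.1007]
AᵀP(A−BK) = [8.8134 -9.6273; -9.6273 10.6541]
P' = Q + AᵀP(A−BK) = [13.0634 -10.1273; -10.1273 11.6541]
tr(P') = 24.7175

24.7175


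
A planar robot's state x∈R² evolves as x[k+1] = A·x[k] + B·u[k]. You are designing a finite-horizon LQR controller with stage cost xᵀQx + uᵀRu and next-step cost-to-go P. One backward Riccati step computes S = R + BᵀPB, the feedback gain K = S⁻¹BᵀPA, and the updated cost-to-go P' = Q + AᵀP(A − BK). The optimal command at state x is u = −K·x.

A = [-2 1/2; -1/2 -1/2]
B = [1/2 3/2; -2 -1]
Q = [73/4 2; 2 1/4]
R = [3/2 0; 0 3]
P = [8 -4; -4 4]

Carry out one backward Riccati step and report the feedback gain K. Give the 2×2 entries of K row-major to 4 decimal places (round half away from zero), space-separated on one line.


BᵀP = [12.0000 -10.0000; 16.0000 -10.0000]
S = R + BᵀPB = [3/2 0; 0 3] + [26.0000 28.0000; 28.0000 34.0000] = [27.5000 28.0000; 28.0000 37.0000]
BᵀPA = [-19.0000 11.0000; -27.0000 13.0000]
K = S⁻¹·BᵀPA = [0.2270 0.1842; -0.9015 0.2120]
A−BK = [-0.7612 0.0899; -0.9475 0.0803]
AᵀP(A−BK) = [4.9722 -0.7773; -0.7773 0.2184]
P' = Q + AᵀP(A−BK) = [23.2222 1.2227; 1.2227 0.4684]
tr(P') = 23.6906

0.2270 0.1842 -0.9015 0.2120


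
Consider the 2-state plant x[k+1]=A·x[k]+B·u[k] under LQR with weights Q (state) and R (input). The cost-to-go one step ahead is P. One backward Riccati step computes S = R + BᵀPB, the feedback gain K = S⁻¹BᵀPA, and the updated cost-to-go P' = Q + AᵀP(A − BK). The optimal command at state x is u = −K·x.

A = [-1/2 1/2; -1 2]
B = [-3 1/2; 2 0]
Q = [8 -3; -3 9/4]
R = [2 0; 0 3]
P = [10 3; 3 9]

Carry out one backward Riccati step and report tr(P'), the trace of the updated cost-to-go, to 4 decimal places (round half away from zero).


BᵀP = [-24.0000 9.0000; 5.0000 1.5000]
S = R + BᵀPB = [2 0; 0 3] + [90.0000 -12.0000; -12.0000 2.5000] = [92.0000 -12.0000; -12.0000 5.5000]
BᵀPA = [3.0000 6.0000; -4.0000 5.5000]
K = S⁻¹·BᵀPA = [-0.0870 0.2735; -0.9171 1.5967]
A−BK = [-0.3025 0.5221; -0.8260 1.4530]
AᵀP(A−BK) = [11.0925 -19.4337; -19.4337 34.0773]
P' = Q + AᵀP(A−BK) = [19.0925 -22.4337; -22.4337 36.3273]
tr(P') = 55.4199

55.4199


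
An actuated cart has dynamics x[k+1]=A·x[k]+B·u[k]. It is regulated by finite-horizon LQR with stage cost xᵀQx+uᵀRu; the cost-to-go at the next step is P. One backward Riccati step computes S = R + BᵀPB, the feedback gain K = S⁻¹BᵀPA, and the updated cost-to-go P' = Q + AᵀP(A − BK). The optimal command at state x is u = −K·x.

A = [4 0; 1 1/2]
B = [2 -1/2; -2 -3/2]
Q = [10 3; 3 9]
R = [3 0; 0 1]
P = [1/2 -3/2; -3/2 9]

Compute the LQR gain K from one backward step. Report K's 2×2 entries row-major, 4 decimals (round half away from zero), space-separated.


0.3104 -0.0889 -0.7271 -0.1962

BᵀP = [4.0000 -21.0000; 2.0000 -12.7500]
S = R + BᵀPB = [3 0; 0 1] + [50.0000 29.5000; 29.5000 18.1250] = [53.0000 29.5000; 29.5000 19.1250]
BᵀPA = [-5.0000 -10.5000; -4.7500 -6.3750]
K = S⁻¹·BᵀPA = [0.3104 -0.0889; -0.7271 -0.1962]
A−BK = [3.0157 0.0798; 0.5301 0.0279]
AᵀP(A−BK) = [3.0981 0.1236; 0.1236 0.0657]
P' = Q + AᵀP(A−BK) = [13.0981 3.1236; 3.1236 9.0657]
tr(P') = 22.1638


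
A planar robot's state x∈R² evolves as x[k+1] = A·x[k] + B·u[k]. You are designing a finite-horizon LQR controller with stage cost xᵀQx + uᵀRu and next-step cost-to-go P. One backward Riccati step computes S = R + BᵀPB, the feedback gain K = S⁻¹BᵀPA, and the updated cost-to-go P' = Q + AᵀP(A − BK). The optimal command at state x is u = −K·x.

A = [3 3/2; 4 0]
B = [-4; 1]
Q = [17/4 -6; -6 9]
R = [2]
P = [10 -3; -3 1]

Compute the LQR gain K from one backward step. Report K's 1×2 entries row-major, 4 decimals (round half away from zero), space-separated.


BᵀP = [-43.0000 13.0000]
S = R + BᵀPB = [2] + [185.0000] = [187.0000]
BᵀPA = [-77.0000 -64.5000]
K = S⁻¹·BᵀPA = [-0.4118 -0.3449]
A−BK = [1.3529 0.1203; 4.4118 0.3449]
AᵀP(A−BK) = [2.2941 0.4412; 0.4412 0.2527]
P' = Q + AᵀP(A−BK) = [6.5441 -5.5588; -5.5588 9.2527]
tr(P') = 15.7968

-0.4118 -0.3449


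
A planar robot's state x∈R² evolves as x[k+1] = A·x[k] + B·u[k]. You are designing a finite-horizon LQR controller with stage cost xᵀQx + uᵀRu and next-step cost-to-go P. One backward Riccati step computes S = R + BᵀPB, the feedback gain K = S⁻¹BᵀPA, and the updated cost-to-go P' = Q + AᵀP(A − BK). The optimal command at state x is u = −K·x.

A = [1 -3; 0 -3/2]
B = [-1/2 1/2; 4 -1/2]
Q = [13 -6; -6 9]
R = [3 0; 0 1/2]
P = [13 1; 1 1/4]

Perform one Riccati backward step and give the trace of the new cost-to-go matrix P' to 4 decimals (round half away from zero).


BᵀP = [-2.5000 0.5000; 6.0000 0.3750]
S = R + BᵀPB = [3 0; 0 1/2] + [3.2500 -1.5000; -1.5000 2.8125] = [6.2500 -1.5000; -1.5000 3.3125]
BᵀPA = [-2.5000 6.7500; 6.0000 -18.5625]
K = S⁻¹·BᵀPA = [0.0390 -0.2972; 1.8290 -5.7384]
A−BK = [0.1050 -0.2794; 0.7587 -3.1804]
AᵀP(A−BK) = [2.1236 -6.8129; -6.8129 22.0504]
P' = Q + AᵀP(A−BK) = [15.1236 -12.8129; -12.8129 31.0504]
tr(P') = 46.1740

46.1740


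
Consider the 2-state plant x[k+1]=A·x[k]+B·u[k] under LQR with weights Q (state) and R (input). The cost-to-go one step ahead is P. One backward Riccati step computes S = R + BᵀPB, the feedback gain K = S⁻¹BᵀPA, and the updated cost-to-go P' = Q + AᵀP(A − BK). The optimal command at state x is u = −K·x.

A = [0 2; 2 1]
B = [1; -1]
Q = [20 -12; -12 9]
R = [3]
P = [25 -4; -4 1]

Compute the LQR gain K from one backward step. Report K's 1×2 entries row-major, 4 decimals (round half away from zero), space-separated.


-0.2703 1.4324

BᵀP = [29.0000 -5.0000]
S = R + BᵀPB = [3] + [34.0000] = [37.0000]
BᵀPA = [-10.0000 53.0000]
K = S⁻¹·BᵀPA = [-0.2703 1.4324]
A−BK = [0.2703 0.5676; 1.7297 2.4324]
AᵀP(A−BK) = [1.2973 0.3243; 0.3243 9.0811]
P' = Q + AᵀP(A−BK) = [21.2973 -11.6757; -11.6757 18.0811]
tr(P') = 39.3784


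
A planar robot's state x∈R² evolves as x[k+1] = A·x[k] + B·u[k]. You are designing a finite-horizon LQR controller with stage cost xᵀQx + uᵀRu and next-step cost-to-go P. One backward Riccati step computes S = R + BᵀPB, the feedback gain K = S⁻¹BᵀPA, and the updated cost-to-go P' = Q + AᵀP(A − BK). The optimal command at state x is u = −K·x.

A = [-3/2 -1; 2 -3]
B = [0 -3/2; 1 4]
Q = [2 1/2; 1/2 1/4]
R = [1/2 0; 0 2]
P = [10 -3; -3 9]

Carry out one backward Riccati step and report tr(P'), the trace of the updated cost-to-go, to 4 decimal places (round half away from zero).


15.3628

BᵀP = [-3.0000 9.0000; -27.0000 40.5000]
S = R + BᵀPB = [1/2 0; 0 2] + [9.0000 40.5000; 40.5000 202.5000] = [9.5000 40.5000; 40.5000 204.5000]
BᵀPA = [22.5000 -24.0000; 121.5000 -94.5000]
K = S⁻¹·BᵀPA = [-1.0562 -3.5727; 0.8033 0.2455]
A−BK = [-0.2950 -0.6318; -0.1570 -0.4091]
AᵀP(A−BK) = [2.6628 4.0636; 4.0636 10.4500]
P' = Q + AᵀP(A−BK) = [4.6628 4.5636; 4.5636 10.7000]
tr(P') = 15.3628


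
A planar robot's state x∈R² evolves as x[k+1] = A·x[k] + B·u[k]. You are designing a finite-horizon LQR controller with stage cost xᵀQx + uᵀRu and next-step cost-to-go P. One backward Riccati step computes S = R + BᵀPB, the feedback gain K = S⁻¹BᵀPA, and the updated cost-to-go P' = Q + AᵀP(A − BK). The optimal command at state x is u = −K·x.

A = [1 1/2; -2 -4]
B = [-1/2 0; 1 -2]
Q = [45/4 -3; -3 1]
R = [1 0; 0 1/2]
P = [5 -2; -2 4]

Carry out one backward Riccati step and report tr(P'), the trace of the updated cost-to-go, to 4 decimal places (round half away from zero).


16.3780

BᵀP = [-4.5000 5.0000; 4.0000 -8.0000]
S = R + BᵀPB = [1 0; 0 1/2] + [7.2500 -10.0000; -10.0000 16.0000] = [8.2500 -10.0000; -10.0000 16.5000]
BᵀPA = [-14.5000 -22.2500; 20.0000 34.0000]
K = S⁻¹·BᵀPA = [-1.0865 -0.7509; 0.5536 1.6055]
A−BK = [0.4567 0.1246; 0.1938 -0.0381]
AᵀP(A−BK) = [2.1730 1.5017; 1.5017 1.9550]
P' = Q + AᵀP(A−BK) = [13.4230 -1.4983; -1.4983 2.9550]
tr(P') = 16.3780


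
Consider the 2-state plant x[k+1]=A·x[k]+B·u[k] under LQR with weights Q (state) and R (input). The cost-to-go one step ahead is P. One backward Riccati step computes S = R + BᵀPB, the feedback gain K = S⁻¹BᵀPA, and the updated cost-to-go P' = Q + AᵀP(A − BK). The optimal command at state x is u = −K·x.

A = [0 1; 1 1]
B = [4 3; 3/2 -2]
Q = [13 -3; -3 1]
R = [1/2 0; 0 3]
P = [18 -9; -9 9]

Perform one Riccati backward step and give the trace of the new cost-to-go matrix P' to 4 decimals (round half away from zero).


BᵀP = [58.5000 -22.5000; 72.0000 -45.0000]
S = R + BᵀPB = [1/2 0; 0 3] + [200.2500 220.5000; 220.5000 306.0000] = [200.7500 220.5000; 220.5000 309.0000]
BᵀPA = [-22.5000 36.0000; -45.0000 27.0000]
K = S⁻¹·BᵀPA = [0.2215 0.3855; -0.3037 -0.1877]
A−BK = [0.0252 0.0211; 0.0605 0.0462]
AᵀP(A−BK) = [0.3181 0.2265; 0.2265 0.1897]
P' = Q + AᵀP(A−BK) = [13.3181 -2.7735; -2.7735 1.1897]
tr(P') = 14.5078

14.5078


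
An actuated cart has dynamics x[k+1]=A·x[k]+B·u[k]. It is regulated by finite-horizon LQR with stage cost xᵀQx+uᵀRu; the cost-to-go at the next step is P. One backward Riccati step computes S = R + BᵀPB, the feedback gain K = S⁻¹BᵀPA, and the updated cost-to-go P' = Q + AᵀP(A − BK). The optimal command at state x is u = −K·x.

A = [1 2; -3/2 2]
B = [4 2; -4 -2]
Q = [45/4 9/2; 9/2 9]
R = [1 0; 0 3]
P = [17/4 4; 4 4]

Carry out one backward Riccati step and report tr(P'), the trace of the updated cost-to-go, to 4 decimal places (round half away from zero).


85.4844

BᵀP = [1.0000 0.0000; 0.5000 0.0000]
S = R + BᵀPB = [1 0; 0 3] + [4.0000 2.0000; 2.0000 1.0000] = [5.0000 2.0000; 2.0000 4.0000]
BᵀPA = [1.0000 2.0000; 0.5000 1.0000]
K = S⁻¹·BᵀPA = [0.1875 0.3750; 0.0313 0.0625]
A−BK = [0.1875 0.3750; -0.6875 3.6250]
AᵀP(A−BK) = [1.0469 -7.9063; -7.9063 64.1875]
P' = Q + AᵀP(A−BK) = [12.2969 -3.4063; -3.4063 73.1875]
tr(P') = 85.4844


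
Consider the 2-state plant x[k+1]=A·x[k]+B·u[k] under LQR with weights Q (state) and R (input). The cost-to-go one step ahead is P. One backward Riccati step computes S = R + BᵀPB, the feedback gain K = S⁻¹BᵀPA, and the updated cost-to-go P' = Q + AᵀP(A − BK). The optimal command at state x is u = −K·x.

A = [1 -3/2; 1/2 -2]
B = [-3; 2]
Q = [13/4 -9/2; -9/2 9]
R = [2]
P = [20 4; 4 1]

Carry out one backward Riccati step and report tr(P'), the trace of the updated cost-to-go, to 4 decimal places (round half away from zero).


BᵀP = [-52.0000 -10.0000]
S = R + BᵀPB = [2] + [136.0000] = [138.0000]
BᵀPA = [-57.0000 98.0000]
K = S⁻¹·BᵀPA = [-0.4130 0.7101]
A−BK = [-0.2391 0.6304; 1.3261 -3.4203]
AᵀP(A−BK) = [0.7065 -1.5217; -1.5217 3.4058]
P' = Q + AᵀP(A−BK) = [3.9565 -6.0217; -6.0217 12.4058]
tr(P') = 16.3623

16.3623


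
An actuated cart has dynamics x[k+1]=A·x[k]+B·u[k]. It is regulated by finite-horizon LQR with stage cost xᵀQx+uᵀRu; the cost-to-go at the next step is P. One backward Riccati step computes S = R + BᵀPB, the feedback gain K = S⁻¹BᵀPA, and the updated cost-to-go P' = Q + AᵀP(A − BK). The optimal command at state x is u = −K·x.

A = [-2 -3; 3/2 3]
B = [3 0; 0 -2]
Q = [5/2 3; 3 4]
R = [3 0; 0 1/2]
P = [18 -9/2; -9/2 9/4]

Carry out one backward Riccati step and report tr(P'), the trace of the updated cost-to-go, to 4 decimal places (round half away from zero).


12.1471

BᵀP = [54.0000 -13.5000; 9.0000 -4.5000]
S = R + BᵀPB = [3 0; 0 1/2] + [162.0000 27.0000; 27.0000 9.0000] = [165.0000 27.0000; 27.0000 9.5000]
BᵀPA = [-128.2500 -202.5000; -24.7500 -40.5000]
K = S⁻¹·BᵀPA = [-0.6561 -0.9902; -0.7406 -1.4490]
A−BK = [-0.0318 -0.0295; 0.0188 0.1020]
AᵀP(A−BK) = [1.5899 2.5237; 2.5237 4.0572]
P' = Q + AᵀP(A−BK) = [4.0899 5.5237; 5.5237 8.0572]
tr(P') = 12.1471


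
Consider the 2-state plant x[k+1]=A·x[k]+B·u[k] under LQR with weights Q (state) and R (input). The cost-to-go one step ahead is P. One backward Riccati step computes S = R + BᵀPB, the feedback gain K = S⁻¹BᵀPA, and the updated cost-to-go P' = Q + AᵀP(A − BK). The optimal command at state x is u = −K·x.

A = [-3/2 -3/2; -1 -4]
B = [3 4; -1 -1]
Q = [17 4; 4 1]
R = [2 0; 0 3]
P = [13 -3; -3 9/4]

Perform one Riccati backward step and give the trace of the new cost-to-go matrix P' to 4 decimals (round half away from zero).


46.9472

BᵀP = [42.0000 -11.2500; 55.0000 -14.2500]
S = R + BᵀPB = [2 0; 0 3] + [137.2500 179.2500; 179.2500 234.2500] = [139.2500 179.2500; 179.2500 237.2500]
BᵀPA = [-51.7500 -18.0000; -68.2500 -25.5000]
K = S⁻¹·BᵀPA = [-0.0484 0.3314; -0.2511 -0.3578]
A−BK = [-0.3504 -1.0627; -1.2995 -4.0265]
AᵀP(A−BK) = [2.8575 8.4757; 8.4757 26.0897]
P' = Q + AᵀP(A−BK) = [19.8575 12.4757; 12.4757 27.0897]
tr(P') = 46.9472


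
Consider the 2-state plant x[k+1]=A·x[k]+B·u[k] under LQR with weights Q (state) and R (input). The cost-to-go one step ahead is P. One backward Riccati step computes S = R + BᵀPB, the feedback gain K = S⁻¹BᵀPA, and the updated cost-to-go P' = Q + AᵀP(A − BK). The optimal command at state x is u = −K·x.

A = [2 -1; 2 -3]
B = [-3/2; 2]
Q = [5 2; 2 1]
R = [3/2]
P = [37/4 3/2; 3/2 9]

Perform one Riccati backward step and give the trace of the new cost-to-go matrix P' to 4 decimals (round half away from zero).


161.4905

BᵀP = [-10.8750 15.7500]
S = R + BᵀPB = [3/2] + [47.8125] = [49.3125]
BᵀPA = [9.7500 -36.3750]
K = S⁻¹·BᵀPA = [0.1977 -0.7376]
A−BK = [2.2966 -2.1065; 1.6046 -1.5247]
AᵀP(A−BK) = [83.0722 -77.3080; -77.3080 72.4183]
P' = Q + AᵀP(A−BK) = [88.0722 -75.3080; -75.3080 73.4183]
tr(P') = 161.4905


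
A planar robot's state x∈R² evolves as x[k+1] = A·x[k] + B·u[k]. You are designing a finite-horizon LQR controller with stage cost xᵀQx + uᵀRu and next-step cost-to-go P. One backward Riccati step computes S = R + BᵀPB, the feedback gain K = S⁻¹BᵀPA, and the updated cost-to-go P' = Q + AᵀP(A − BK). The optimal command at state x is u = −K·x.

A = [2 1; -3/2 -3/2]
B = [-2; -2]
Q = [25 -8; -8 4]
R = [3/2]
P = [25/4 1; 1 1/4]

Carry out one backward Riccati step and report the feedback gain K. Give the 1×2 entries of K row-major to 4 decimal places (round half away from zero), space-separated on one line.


-0.7113 -0.3028

BᵀP = [-14.5000 -2.5000]
S = R + BᵀPB = [3/2] + [34.0000] = [35.5000]
BᵀPA = [-25.2500 -10.7500]
K = S⁻¹·BᵀPA = [-0.7113 -0.3028]
A−BK = [0.5775 0.3944; -2.9225 -2.1056]
AᵀP(A−BK) = [1.6030 0.9164; 0.9164 0.5572]
P' = Q + AᵀP(A−BK) = [26.6030 -7.0836; -7.0836 4.5572]
tr(P') = 31.1602


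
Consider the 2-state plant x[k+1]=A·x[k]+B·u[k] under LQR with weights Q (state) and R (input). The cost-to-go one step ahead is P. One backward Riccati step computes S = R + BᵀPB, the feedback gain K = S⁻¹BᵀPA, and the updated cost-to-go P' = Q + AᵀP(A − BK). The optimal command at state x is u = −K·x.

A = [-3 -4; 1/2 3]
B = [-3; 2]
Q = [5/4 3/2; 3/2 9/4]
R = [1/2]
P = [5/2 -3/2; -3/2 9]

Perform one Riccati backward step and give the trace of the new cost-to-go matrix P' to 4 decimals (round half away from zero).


10.2979

BᵀP = [-10.5000 22.5000]
S = R + BᵀPB = [1/2] + [76.5000] = [77.0000]
BᵀPA = [42.7500 109.5000]
K = S⁻¹·BᵀPA = [0.5552 1.4221]
A−BK = [-1.3344 0.2662; -0.6104 0.1558]
AᵀP(A−BK) = [5.5154 -0.7938; -0.7938 1.2825]
P' = Q + AᵀP(A−BK) = [6.7654 0.7062; 0.7062 3.5325]
tr(P') = 10.2979


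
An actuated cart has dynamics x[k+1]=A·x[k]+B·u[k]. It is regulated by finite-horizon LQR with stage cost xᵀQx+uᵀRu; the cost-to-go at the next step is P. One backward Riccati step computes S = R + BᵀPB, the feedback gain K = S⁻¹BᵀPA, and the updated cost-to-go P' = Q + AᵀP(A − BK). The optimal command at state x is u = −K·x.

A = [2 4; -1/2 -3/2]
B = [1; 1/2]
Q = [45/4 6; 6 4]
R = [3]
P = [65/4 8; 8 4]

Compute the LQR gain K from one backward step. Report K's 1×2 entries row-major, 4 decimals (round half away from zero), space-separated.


1.2566 2.3363

BᵀP = [20.2500 10.0000]
S = R + BᵀPB = [3] + [25.2500] = [28.2500]
BᵀPA = [35.5000 66.0000]
K = S⁻¹·BᵀPA = [1.2566 2.3363]
A−BK = [0.7434 1.6637; -1.1283 -2.6681]
AᵀP(A−BK) = [5.3894 10.0619; 10.0619 18.8053]
P' = Q + AᵀP(A−BK) = [16.6394 16.0619; 16.0619 22.8053]
tr(P') = 39.4447


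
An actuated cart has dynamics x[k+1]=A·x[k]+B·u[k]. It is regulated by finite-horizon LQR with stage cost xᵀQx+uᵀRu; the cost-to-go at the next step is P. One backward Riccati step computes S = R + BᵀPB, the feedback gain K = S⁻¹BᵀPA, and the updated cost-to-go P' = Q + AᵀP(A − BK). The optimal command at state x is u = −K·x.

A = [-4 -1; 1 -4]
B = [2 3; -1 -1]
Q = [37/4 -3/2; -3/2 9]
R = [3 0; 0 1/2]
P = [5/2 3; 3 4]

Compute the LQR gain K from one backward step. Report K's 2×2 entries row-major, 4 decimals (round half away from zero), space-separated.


-0.0690 0.2759 -1.4138 -2.8448

BᵀP = [2.0000 2.0000; 4.5000 5.0000]
S = R + BᵀPB = [3 0; 0 1/2] + [2.0000 4.0000; 4.0000 8.5000] = [5.0000 4.0000; 4.0000 9.0000]
BᵀPA = [-6.0000 -10.0000; -13.0000 -24.5000]
K = S⁻¹·BᵀPA = [-0.0690 0.2759; -1.4138 -2.8448]
A−BK = [0.3793 6.9828; -0.4828 -6.5690]
AᵀP(A−BK) = [1.2069 3.6724; 3.6724 23.5603]
P' = Q + AᵀP(A−BK) = [10.4569 2.1724; 2.1724 32.5603]
tr(P') = 43.0172


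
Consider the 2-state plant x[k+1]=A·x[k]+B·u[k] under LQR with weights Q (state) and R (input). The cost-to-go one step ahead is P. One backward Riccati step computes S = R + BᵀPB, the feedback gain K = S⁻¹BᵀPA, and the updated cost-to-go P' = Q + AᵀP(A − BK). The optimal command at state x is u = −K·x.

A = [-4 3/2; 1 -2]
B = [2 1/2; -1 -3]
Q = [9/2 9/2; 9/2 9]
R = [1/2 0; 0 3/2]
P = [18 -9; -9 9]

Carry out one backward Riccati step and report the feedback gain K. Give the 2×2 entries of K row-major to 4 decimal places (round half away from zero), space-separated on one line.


BᵀP = [45.0000 -27.0000; 36.0000 -31.5000]
S = R + BᵀPB = [1/2 0; 0 3/2] + [117.0000 103.5000; 103.5000 112.5000] = [117.5000 103.5000; 103.5000 114.0000]
BᵀPA = [-207.0000 121.5000; -175.5000 117.0000]
K = S⁻¹·BᵀPA = [-2.0254 0.6491; 0.2994 0.4370]
A−BK = [-0.0988 -0.0168; -0.1272 -0.0400]
AᵀP(A−BK) = [2.2808 -0.4403; -0.4403 0.5045]
P' = Q + AᵀP(A−BK) = [6.7808 4.0597; 4.0597 9.5045]
tr(P') = 16.2853

-2.0254 0.6491 0.2994 0.4370


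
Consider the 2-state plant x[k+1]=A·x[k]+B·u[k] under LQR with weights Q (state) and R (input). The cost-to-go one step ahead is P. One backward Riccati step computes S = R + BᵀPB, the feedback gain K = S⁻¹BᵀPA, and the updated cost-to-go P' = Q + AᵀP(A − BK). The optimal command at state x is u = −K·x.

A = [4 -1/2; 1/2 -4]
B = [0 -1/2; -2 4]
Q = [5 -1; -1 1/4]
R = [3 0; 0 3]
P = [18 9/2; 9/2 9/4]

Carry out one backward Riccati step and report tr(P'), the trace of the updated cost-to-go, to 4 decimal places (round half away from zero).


201.1943

BᵀP = [-9.0000 -4.5000; 9.0000 6.7500]
S = R + BᵀPB = [3 0; 0 3] + [9.0000 -13.5000; -13.5000 22.5000] = [12.0000 -13.5000; -13.5000 25.5000]
BᵀPA = [-38.2500 22.5000; 39.3750 -31.5000]
K = S⁻¹·BᵀPA = [-3.5864 1.2000; -0.3545 -0.6000]
A−BK = [3.8227 -0.8000; -5.2545 0.8000]
AᵀP(A−BK) = [183.3443 -44.1000; -44.1000 12.6000]
P' = Q + AᵀP(A−BK) = [188.3443 -45.1000; -45.1000 12.8500]
tr(P') = 201.1943


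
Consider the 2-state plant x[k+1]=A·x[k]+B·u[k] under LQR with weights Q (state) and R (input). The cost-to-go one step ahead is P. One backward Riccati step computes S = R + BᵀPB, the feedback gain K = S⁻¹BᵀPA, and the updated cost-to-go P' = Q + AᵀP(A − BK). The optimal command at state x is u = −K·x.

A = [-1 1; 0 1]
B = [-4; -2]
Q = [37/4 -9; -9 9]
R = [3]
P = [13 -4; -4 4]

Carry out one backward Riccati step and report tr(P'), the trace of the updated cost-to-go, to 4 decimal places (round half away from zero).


BᵀP = [-44.0000 8.0000]
S = R + BᵀPB = [3] + [160.0000] = [163.0000]
BᵀPA = [44.0000 -36.0000]
K = S⁻¹·BᵀPA = [0.2699 -0.2209]
A−BK = [0.0798 0.1166; 0.5399 0.5583]
AᵀP(A−BK) = [1.1227 0.7178; 0.7178 1.0491]
P' = Q + AᵀP(A−BK) = [10.3727 -8.2822; -8.2822 10.0491]
tr(P') = 20.4218

20.4218


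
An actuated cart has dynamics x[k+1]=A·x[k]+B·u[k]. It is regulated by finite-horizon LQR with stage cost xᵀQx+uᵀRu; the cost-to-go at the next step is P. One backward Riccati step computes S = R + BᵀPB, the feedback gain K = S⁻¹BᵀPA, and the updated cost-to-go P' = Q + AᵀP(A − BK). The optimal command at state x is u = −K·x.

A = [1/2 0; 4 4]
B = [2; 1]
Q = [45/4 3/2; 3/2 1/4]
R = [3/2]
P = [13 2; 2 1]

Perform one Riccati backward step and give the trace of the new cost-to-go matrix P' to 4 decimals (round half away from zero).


BᵀP = [28.0000 5.0000]
S = R + BᵀPB = [3/2] + [61.0000] = [62.5000]
BᵀPA = [34.0000 20.0000]
K = S⁻¹·BᵀPA = [0.5440 0.3200]
A−BK = [-0.5880 -0.6400; 3.4560 3.6800]
AᵀP(A−BK) = [8.7540 9.1200; 9.1200 9.6000]
P' = Q + AᵀP(A−BK) = [20.0040 10.6200; 10.6200 9.8500]
tr(P') = 29.8540

29.8540


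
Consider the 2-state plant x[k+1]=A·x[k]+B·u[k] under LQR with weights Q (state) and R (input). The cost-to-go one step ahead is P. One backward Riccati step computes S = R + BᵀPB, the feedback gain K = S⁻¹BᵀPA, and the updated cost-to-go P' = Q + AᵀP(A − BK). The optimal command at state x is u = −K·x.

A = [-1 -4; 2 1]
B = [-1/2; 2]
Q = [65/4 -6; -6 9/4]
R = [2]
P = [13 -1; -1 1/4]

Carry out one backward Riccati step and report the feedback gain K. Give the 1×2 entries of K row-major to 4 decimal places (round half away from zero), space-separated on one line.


1.2727 4.2424

BᵀP = [-8.5000 1.0000]
S = R + BᵀPB = [2] + [6.2500] = [8.2500]
BᵀPA = [10.5000 35.0000]
K = S⁻¹·BᵀPA = [1.2727 4.2424]
A−BK = [-0.3636 -1.8788; -0.5455 -7.4848]
AᵀP(A−BK) = [4.6364 16.9545; 16.9545 67.7652]
P' = Q + AᵀP(A−BK) = [20.8864 10.9545; 10.9545 70.0152]
tr(P') = 90.9015


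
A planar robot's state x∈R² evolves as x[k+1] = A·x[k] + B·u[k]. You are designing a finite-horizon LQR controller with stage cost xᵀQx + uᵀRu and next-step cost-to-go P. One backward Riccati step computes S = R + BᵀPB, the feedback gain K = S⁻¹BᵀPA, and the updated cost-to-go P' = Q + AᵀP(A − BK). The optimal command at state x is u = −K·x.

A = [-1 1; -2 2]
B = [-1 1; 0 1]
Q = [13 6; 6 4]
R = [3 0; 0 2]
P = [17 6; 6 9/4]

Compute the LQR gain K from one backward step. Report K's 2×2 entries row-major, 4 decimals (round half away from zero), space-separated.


0.4099 -0.4099 -0.9044 0.9044

BᵀP = [-17.0000 -6.0000; 23.0000 8.2500]
S = R + BᵀPB = [3 0; 0 2] + [17.0000 -23.0000; -23.0000 31.2500] = [20.0000 -23.0000; -23.0000 33.2500]
BᵀPA = [29.0000 -29.0000; -39.5000 39.5000]
K = S⁻¹·BᵀPA = [0.4099 -0.4099; -0.9044 0.9044]
A−BK = [0.3143 -0.3143; -1.0956 1.0956]
AᵀP(A−BK) = [2.3879 -2.3879; -2.3879 2.3879]
P' = Q + AᵀP(A−BK) = [15.3879 3.6121; 3.6121 6.3879]
tr(P') = 21.7757


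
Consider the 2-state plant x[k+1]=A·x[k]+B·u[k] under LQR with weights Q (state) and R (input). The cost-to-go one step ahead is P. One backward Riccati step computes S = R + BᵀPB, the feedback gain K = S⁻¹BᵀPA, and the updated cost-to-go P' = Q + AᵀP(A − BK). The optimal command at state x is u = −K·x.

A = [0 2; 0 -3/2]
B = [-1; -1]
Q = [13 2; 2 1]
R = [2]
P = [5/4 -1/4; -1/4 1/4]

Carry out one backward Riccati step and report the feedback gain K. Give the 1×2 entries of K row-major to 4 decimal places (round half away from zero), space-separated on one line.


0.0000 -0.6667

BᵀP = [-1.0000 0.0000]
S = R + BᵀPB = [2] + [1.0000] = [3.0000]
BᵀPA = [0.0000 -2.0000]
K = S⁻¹·BᵀPA = [0.0000 -0.6667]
A−BK = [0.0000 1.3333; 0.0000 -2.1667]
AᵀP(A−BK) = [0.0000 0.0000; 0.0000 5.7292]
P' = Q + AᵀP(A−BK) = [13.0000 2.0000; 2.0000 6.7292]
tr(P') = 19.7292


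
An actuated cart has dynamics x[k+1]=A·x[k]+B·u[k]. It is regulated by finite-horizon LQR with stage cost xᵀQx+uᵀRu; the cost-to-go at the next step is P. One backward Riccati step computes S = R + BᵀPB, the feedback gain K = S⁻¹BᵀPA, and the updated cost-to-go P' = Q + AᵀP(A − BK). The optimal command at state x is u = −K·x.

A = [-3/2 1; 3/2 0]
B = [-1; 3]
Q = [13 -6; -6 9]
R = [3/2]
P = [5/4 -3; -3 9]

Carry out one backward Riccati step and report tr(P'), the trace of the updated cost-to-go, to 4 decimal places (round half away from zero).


BᵀP = [-10.2500 30.0000]
S = R + BᵀPB = [3/2] + [100.2500] = [101.7500]
BᵀPA = [60.3750 -10.2500]
K = S⁻¹·BᵀPA = [0.5934 -0.1007]
A−BK = [-0.9066 0.8993; -0.2801 0.3022]
AᵀP(A−BK) = [0.7380 -0.2930; -0.2930 0.2174]
P' = Q + AᵀP(A−BK) = [13.7380 -6.2930; -6.2930 9.2174]
tr(P') = 22.9555

22.9555


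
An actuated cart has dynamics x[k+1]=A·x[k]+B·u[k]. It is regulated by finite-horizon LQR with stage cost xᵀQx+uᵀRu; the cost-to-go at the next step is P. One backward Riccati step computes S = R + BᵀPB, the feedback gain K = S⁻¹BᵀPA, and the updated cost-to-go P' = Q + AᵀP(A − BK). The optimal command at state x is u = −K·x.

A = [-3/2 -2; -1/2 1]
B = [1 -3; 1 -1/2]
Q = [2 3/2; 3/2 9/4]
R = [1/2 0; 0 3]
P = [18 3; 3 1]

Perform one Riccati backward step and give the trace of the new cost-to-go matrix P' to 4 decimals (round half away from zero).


BᵀP = [21.0000 4.0000; -55.5000 -9.5000]
S = R + BᵀPB = [1/2 0; 0 3] + [25.0000 -65.0000; -65.0000 171.2500] = [25.5000 -65.0000; -65.0000 174.2500]
BᵀPA = [-33.5000 -38.0000; 88.0000 101.5000]
K = S⁻¹·BᵀPA = [-0.5375 -0.1099; 0.3045 0.5415]
A−BK = [-0.0489 -0.2656; 0.1898 1.3807]
AᵀP(A−BK) = [0.4461 0.6663; 0.6663 1.8615]
P' = Q + AᵀP(A−BK) = [2.4461 2.1663; 2.1663 4.1115]
tr(P') = 6.5575

6.5575


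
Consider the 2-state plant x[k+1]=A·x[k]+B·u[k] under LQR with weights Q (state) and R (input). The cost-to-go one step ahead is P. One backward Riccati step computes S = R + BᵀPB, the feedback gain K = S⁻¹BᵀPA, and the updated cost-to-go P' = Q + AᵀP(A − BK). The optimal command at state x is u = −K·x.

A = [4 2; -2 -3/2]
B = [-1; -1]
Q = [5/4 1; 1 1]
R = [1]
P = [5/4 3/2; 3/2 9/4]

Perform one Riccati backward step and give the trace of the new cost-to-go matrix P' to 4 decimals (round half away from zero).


6.6771

BᵀP = [-2.7500 -3.7500]
S = R + BᵀPB = [1] + [6.5000] = [7.5000]
BᵀPA = [-3.5000 0.1250]
K = S⁻¹·BᵀPA = [-0.4667 0.0167]
A−BK = [3.5333 2.0167; -2.4667 -1.4833]
AᵀP(A−BK) = [3.3667 1.8083; 1.8083 1.0604]
P' = Q + AᵀP(A−BK) = [4.6167 2.8083; 2.8083 2.0604]
tr(P') = 6.6771


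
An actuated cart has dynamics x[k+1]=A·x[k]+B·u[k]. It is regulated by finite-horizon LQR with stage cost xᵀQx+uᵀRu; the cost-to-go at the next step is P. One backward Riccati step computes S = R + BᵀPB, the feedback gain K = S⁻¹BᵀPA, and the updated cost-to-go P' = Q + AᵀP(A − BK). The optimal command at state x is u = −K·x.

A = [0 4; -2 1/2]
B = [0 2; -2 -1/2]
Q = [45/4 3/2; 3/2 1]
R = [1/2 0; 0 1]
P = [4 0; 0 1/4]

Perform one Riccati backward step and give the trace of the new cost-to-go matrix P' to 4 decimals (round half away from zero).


BᵀP = [0.0000 -0.5000; 8.0000 -0.1250]
S = R + BᵀPB = [1/2 0; 0 1] + [1.0000 0.2500; 0.2500 16.0625] = [1.5000 0.2500; 0.2500 17.0625]
BᵀPA = [1.0000 -0.2500; 0.2500 31.9375]
K = S⁻¹·BᵀPA = [0.6659 -0.4798; 0.0049 1.8788]
A−BK = [-0.0098 0.2424; -0.6659 0.4798]
AᵀP(A−BK) = [0.3329 -0.2399; -0.2399 3.9376]
P' = Q + AᵀP(A−BK) = [11.5829 1.2601; 1.2601 4.9376]
tr(P') = 16.5205

16.5205


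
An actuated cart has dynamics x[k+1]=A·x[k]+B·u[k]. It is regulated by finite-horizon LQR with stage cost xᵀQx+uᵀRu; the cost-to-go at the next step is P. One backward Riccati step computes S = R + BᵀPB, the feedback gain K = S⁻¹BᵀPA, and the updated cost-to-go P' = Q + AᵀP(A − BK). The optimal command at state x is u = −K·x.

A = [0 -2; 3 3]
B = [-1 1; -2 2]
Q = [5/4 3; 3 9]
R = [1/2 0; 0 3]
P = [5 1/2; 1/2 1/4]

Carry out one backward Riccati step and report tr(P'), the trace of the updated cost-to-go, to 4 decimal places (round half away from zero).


BᵀP = [-6.0000 -1.0000; 6.0000 1.0000]
S = R + BᵀPB = [1/2 0; 0 3] + [8.0000 -8.0000; -8.0000 8.0000] = [8.5000 -8.0000; -8.0000 11.0000]
BᵀPA = [-3.0000 9.0000; 3.0000 -9.0000]
K = S⁻¹·BᵀPA = [-0.3051 0.9153; 0.0508 -0.1525]
A−BK = [-0.3559 -0.9322; 2.2881 5.1356]
AᵀP(A−BK) = [1.1822 2.4534; 2.4534 6.6398]
P' = Q + AᵀP(A−BK) = [2.4322 5.4534; 5.4534 15.6398]
tr(P') = 18.0720

18.0720


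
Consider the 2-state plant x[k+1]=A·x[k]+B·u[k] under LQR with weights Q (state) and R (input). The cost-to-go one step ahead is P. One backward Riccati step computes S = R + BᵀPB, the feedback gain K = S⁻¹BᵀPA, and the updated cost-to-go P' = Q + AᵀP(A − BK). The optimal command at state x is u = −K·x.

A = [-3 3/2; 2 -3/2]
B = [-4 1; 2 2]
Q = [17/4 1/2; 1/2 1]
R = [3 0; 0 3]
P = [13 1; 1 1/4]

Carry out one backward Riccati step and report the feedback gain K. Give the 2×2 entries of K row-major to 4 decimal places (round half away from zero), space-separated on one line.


0.7024 -0.3581 -0.0934 -0.0078

BᵀP = [-50.0000 -3.5000; 15.0000 1.5000]
S = R + BᵀPB = [3 0; 0 3] + [193.0000 -57.0000; -57.0000 18.0000] = [196.0000 -57.0000; -57.0000 21.0000]
BᵀPA = [143.0000 -69.7500; -42.0000 20.2500]
K = S⁻¹·BᵀPA = [0.7024 -0.3581; -0.0934 -0.0078]
A−BK = [-0.0969 0.0753; 0.7820 -0.7682]
AᵀP(A−BK) = [1.6298 -0.8642; -0.8642 0.4905]
P' = Q + AᵀP(A−BK) = [5.8798 -0.3642; -0.3642 1.4905]
tr(P') = 7.3702


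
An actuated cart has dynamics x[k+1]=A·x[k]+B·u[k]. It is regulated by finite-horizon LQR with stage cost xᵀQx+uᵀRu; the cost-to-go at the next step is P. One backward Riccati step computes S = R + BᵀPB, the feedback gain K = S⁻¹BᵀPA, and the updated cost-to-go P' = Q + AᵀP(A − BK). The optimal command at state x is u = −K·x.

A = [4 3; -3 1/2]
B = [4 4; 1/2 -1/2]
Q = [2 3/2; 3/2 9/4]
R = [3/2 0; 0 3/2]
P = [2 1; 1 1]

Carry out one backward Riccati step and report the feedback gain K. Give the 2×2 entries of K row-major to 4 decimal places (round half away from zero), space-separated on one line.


BᵀP = [8.5000 4.5000; 7.5000 3.5000]
S = R + BᵀPB = [3/2 0; 0 3/2] + [36.2500 31.7500; 31.7500 28.2500] = [37.7500 31.7500; 31.7500 29.7500]
BᵀPA = [20.5000 27.7500; 19.5000 24.2500]
K = S⁻¹·BᵀPA = [-0.0804 0.4837; 0.7413 0.2989]
A−BK = [1.3565 -0.1304; -2.5891 0.4076]
AᵀP(A−BK) = [4.1935 -0.2446; -0.2446 0.5788]
P' = Q + AᵀP(A−BK) = [6.1935 1.2554; 1.2554 2.8288]
tr(P') = 9.0223

-0.0804 0.4837 0.7413 0.2989


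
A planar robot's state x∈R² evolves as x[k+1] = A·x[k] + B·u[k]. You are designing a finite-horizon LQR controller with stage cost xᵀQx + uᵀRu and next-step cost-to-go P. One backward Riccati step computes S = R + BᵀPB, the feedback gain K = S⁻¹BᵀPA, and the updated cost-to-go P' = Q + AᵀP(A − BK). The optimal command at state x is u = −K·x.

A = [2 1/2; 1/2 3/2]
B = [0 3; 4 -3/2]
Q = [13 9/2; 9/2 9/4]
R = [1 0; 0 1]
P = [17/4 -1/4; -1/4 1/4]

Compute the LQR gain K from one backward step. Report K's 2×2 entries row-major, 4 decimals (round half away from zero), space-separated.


BᵀP = [-1.0000 1.0000; 13.1250 -1.1250]
S = R + BᵀPB = [1 0; 0 1] + [4.0000 -4.5000; -4.5000 41.0625] = [5.0000 -4.5000; -4.5000 42.0625]
BᵀPA = [-1.5000 1.0000; 25.6875 4.8750]
K = S⁻¹·BᵀPA = [0.2762 0.3367; 0.6402 0.1519]
A−BK = [0.0793 0.0442; 0.3555 0.3810]
AᵀP(A−BK) = [0.5304 0.2276; 0.2276 0.1726]
P' = Q + AᵀP(A−BK) = [13.5304 4.7276; 4.7276 2.4226]
tr(P') = 15.9531

0.2762 0.3367 0.6402 0.1519
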